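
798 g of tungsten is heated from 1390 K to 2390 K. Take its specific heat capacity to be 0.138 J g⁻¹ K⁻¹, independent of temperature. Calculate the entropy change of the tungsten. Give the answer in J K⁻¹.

ΔS = ∫dQ_rev/T = m c ln(T₂/T₁) = 798 × 0.138 × ln(2390/1390) = 59.7 J/K.

ΔS = 59.7 J/K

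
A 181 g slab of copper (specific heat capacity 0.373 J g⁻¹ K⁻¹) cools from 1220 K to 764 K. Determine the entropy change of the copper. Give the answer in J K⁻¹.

ΔS = -31.6 J/K

ΔS = ∫dQ_rev/T = m c ln(T₂/T₁) = 181 × 0.373 × ln(764/1220) = -31.6 J/K.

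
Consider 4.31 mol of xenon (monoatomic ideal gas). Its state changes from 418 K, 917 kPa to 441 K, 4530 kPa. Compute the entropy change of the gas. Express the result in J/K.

ΔS = nC_p ln(T₂/T₁) − nR ln(P₂/P₁), with C_p = 5R/2 = 20.79 J mol⁻¹ K⁻¹ for a monoatomic ideal gas.
ΔS = 4.31 × [20.79 × ln(441/418) − 8.314 × ln(4530/917)] = -52.4 J/K.

ΔS = -52.4 J/K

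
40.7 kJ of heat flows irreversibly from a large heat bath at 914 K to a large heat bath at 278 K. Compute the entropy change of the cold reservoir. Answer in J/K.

ΔS_cold = 146 J/K

The cold reservoir gains heat Q, so ΔS_cold = +Q/T_C = 40700/278 = 146 J/K.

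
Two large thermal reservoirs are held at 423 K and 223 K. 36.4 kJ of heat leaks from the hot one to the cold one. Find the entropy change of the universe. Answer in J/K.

ΔS_hot = −Q/T_H = −36400/423 = -86.052 J/K and ΔS_cold = +Q/T_C = 36400/223 = 163.23 J/K.
ΔS_total = -86.052 + 163.23 = 77.2 J/K, positive as the second law requires.

ΔS_total = 77.2 J/K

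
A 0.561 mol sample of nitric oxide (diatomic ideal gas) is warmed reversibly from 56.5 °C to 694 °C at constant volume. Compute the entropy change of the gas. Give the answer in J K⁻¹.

In kelvin: T₁ = 329.65 K, T₂ = 967.15 K. At constant volume, ΔS = nC_V ln(T₂/T₁) with C_V = 5R/2 = 20.79 J mol⁻¹ K⁻¹.
ΔS = 0.561 × 20.79 × ln(967.15/329.65) = 12.6 J/K.

ΔS = 12.6 J/K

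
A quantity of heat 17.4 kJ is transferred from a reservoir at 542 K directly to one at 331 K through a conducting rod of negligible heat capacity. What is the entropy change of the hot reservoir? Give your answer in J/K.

The hot reservoir loses heat Q, so ΔS_hot = −Q/T_H = −17400/542 = -32.1 J/K.

ΔS_hot = -32.1 J/K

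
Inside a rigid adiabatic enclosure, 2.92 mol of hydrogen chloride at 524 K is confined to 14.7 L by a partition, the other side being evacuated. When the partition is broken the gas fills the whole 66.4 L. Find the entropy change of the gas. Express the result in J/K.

ΔS_gas = 36.6 J/K

No heat is exchanged and no work is done, so the ideal-gas temperature stays constant.
Entropy is a state function; using a reversible isothermal path, ΔS_gas = nR ln(V₂/V₁) = 2.92 × 8.314 × ln(66.4/14.7) = 36.6 J/K.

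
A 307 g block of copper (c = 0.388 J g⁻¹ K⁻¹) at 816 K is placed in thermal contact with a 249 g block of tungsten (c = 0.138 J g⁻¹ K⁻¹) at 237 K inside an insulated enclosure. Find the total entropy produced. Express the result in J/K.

Energy balance: T_f = (m₁c₁T₁ + m₂c₂T₂)/(m₁c₁ + m₂c₂) = 686.37 K.
ΔS₁ = m₁c₁ ln(T_f/T₁) = 119.116 × ln(686.37/816) = -20.61 J/K.
ΔS₂ = m₂c₂ ln(T_f/T₂) = 34.362 × ln(686.37/237) = 36.54 J/K.
ΔS_total = -20.61 + 36.54 = 15.9 J/K.

ΔS_total = 15.9 J/K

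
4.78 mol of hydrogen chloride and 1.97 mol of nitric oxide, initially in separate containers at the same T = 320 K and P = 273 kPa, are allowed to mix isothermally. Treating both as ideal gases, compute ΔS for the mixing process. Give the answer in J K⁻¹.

ΔS_mix = 33.9 J/K

Mole fractions: x_A = 4.78/6.75 = 0.708, x_B = 0.292.
ΔS_mix = −R(n_A ln x_A + n_B ln x_B) = −8.314 × (4.78 ln 0.708 + 1.97 ln 0.292) = 33.9 J/K.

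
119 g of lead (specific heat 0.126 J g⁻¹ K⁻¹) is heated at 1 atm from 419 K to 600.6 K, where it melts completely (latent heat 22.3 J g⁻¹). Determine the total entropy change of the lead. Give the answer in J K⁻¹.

ΔS = 9.82 J/K

Warming step: ΔS₁ = m c ln(T_tr/T_i) = 119 × 0.126 × ln(600.6/419) = 5.399 J/K.
Phase change: ΔS₂ = +mL/T_tr = 119 × 22.3 / 600.6 = 4.418 J/K.
ΔS_total = (5.399) + (4.418) = 9.82 J/K.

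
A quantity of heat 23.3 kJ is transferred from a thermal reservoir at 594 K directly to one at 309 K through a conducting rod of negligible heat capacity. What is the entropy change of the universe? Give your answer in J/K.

ΔS_total = 36.2 J/K

ΔS_hot = −Q/T_H = −23300/594 = -39.23 J/K and ΔS_cold = +Q/T_C = 23300/309 = 75.4 J/K.
ΔS_total = -39.23 + 75.4 = 36.2 J/K, positive as the second law requires.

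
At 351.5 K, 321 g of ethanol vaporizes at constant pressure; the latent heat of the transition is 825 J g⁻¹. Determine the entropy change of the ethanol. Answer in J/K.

Heat absorbed by the substance: Q = mL = 321 × 825 = 264825 J.
At constant T, ΔS = Q_rev/T = 264825 / 351.5 = 753 J/K.

ΔS = 753 J/K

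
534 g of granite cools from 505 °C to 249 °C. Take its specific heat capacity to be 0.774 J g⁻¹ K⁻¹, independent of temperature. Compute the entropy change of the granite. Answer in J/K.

ΔS = -165 J/K

In kelvin: T₁ = 778.15 K, T₂ = 522.15 K. ΔS = ∫dQ_rev/T = m c ln(T₂/T₁) = 534 × 0.774 × ln(522.15/778.15) = -165 J/K.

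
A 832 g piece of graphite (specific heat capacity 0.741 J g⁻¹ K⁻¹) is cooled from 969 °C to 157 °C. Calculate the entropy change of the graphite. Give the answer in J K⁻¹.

ΔS = -654 J/K

In kelvin: T₁ = 1242.15 K, T₂ = 430.15 K. ΔS = ∫dQ_rev/T = m c ln(T₂/T₁) = 832 × 0.741 × ln(430.15/1242.15) = -654 J/K.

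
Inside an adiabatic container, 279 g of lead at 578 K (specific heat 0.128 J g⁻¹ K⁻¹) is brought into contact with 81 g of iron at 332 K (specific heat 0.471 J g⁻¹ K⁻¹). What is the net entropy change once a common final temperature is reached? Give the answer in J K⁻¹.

ΔS_total = 2.82 J/K

Energy balance: T_f = (m₁c₁T₁ + m₂c₂T₂)/(m₁c₁ + m₂c₂) = 450.94 K.
ΔS₁ = m₁c₁ ln(T_f/T₁) = 35.712 × ln(450.94/578) = -8.8653 J/K.
ΔS₂ = m₂c₂ ln(T_f/T₂) = 38.151 × ln(450.94/332) = 11.682 J/K.
ΔS_total = -8.8653 + 11.682 = 2.82 J/K.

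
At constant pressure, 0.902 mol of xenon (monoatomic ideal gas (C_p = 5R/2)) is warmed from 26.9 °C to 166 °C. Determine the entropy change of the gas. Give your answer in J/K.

In kelvin: T₁ = 300.05 K, T₂ = 439.15 K. At constant pressure, ΔS = nC_p ln(T₂/T₁) with C_p = 5R/2 = 20.79 J mol⁻¹ K⁻¹.
ΔS = 0.902 × 20.79 × ln(439.15/300.05) = 7.14 J/K.

ΔS = 7.14 J/K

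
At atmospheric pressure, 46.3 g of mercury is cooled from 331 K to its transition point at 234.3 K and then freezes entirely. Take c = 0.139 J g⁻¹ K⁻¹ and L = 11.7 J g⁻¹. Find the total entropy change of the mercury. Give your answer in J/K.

Cooling step: ΔS₁ = m c ln(T_tr/T_i) = 46.3 × 0.139 × ln(234.3/331) = -2.224 J/K.
Phase change: ΔS₂ = −mL/T_tr = −46.3 × 11.7 / 234.3 = -2.312 J/K.
ΔS_total = (-2.224) + (-2.312) = -4.54 J/K.

ΔS = -4.54 J/K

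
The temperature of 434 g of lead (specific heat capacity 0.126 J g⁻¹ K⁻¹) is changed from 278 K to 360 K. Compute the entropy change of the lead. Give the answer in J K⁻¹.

ΔS = ∫dQ_rev/T = m c ln(T₂/T₁) = 434 × 0.126 × ln(360/278) = 14.1 J/K.

ΔS = 14.1 J/K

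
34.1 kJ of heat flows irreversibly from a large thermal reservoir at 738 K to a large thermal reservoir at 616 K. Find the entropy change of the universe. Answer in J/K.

ΔS_total = 9.15 J/K

ΔS_hot = −Q/T_H = −34100/738 = -46.21 J/K and ΔS_cold = +Q/T_C = 34100/616 = 55.36 J/K.
ΔS_total = -46.21 + 55.36 = 9.15 J/K, positive as the second law requires.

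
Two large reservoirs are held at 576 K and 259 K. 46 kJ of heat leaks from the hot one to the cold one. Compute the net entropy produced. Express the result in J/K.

ΔS_total = 97.7 J/K

ΔS_hot = −Q/T_H = −46000/576 = -79.86 J/K and ΔS_cold = +Q/T_C = 46000/259 = 177.6 J/K.
ΔS_total = -79.86 + 177.6 = 97.7 J/K, positive as the second law requires.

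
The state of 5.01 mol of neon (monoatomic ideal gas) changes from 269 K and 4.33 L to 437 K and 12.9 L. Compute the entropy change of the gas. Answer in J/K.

ΔS = 75.8 J/K

Entropy is a state function: ΔS = nC_V ln(T₂/T₁) + nR ln(V₂/V₁), with C_V = 3R/2 = 12.47 J mol⁻¹ K⁻¹ for a monoatomic ideal gas.
ΔS = 5.01 × [12.47 × ln(437/269) + 8.314 × ln(12.9/4.33)] = 75.8 J/K.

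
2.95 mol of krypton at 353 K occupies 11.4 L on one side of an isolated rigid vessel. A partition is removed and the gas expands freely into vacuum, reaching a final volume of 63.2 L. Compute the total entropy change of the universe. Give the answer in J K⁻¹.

No heat is exchanged and no work is done, so the ideal-gas temperature stays constant.
Entropy is a state function; using a reversible isothermal path, ΔS_gas = nR ln(V₂/V₁) = 2.95 × 8.314 × ln(63.2/11.4) = 42 J/K.
The insulated surroundings exchange no heat, so ΔS_surr = 0 and ΔS_universe = ΔS_gas.

ΔS_universe = 42 J/K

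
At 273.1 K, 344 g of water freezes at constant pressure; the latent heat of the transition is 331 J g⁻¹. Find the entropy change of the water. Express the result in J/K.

Heat released by the substance: Q = −mL = −344 × 331 = −113864 J.
At constant T, ΔS = Q_rev/T = −113864 / 273.1 = -417 J/K.

ΔS = -417 J/K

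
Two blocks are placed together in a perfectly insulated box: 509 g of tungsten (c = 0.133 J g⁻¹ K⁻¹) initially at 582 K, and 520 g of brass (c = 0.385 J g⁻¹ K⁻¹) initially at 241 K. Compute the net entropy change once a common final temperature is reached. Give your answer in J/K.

Energy balance: T_f = (m₁c₁T₁ + m₂c₂T₂)/(m₁c₁ + m₂c₂) = 327.17 K.
ΔS₁ = m₁c₁ ln(T_f/T₁) = 67.697 × ln(327.17/582) = -38.99 J/K.
ΔS₂ = m₂c₂ ln(T_f/T₂) = 200.2 × ln(327.17/241) = 61.2 J/K.
ΔS_total = -38.99 + 61.2 = 22.2 J/K.

ΔS_total = 22.2 J/K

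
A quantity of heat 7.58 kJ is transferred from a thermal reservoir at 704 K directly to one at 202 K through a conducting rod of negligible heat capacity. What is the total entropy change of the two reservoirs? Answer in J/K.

ΔS_total = 26.8 J/K

ΔS_hot = −Q/T_H = −7580/704 = -10.77 J/K and ΔS_cold = +Q/T_C = 7580/202 = 37.52 J/K.
ΔS_total = -10.77 + 37.52 = 26.8 J/K, positive as the second law requires.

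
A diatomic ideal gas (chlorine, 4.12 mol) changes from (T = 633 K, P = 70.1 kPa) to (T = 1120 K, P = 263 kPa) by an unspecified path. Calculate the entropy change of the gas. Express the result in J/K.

ΔS = 23.1 J/K

ΔS = nC_p ln(T₂/T₁) − nR ln(P₂/P₁), with C_p = 7R/2 = 29.1 J mol⁻¹ K⁻¹ for a diatomic ideal gas.
ΔS = 4.12 × [29.1 × ln(1120/633) − 8.314 × ln(263/70.1)] = 23.1 J/K.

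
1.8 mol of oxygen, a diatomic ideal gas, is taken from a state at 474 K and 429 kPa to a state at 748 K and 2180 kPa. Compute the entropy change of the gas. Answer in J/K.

ΔS = -0.433 J/K

ΔS = nC_p ln(T₂/T₁) − nR ln(P₂/P₁), with C_p = 7R/2 = 29.1 J mol⁻¹ K⁻¹ for a diatomic ideal gas.
ΔS = 1.8 × [29.1 × ln(748/474) − 8.314 × ln(2180/429)] = -0.433 J/K.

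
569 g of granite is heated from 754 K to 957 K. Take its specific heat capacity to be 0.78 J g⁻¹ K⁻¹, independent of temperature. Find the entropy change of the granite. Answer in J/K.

ΔS = ∫dQ_rev/T = m c ln(T₂/T₁) = 569 × 0.78 × ln(957/754) = 106 J/K.

ΔS = 106 J/K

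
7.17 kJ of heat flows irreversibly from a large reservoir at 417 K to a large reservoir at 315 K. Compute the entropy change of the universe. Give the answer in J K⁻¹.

ΔS_hot = −Q/T_H = −7170/417 = -17.19 J/K and ΔS_cold = +Q/T_C = 7170/315 = 22.76 J/K.
ΔS_total = -17.19 + 22.76 = 5.57 J/K, positive as the second law requires.

ΔS_total = 5.57 J/K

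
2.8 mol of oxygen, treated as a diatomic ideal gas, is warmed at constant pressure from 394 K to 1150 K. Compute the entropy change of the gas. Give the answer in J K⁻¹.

At constant pressure, ΔS = nC_p ln(T₂/T₁) with C_p = 7R/2 = 29.1 J mol⁻¹ K⁻¹.
ΔS = 2.8 × 29.1 × ln(1150/394) = 87.3 J/K.

ΔS = 87.3 J/K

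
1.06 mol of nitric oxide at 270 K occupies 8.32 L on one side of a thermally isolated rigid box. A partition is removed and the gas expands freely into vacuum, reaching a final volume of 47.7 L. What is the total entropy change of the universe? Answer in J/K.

ΔS_universe = 15.4 J/K

No heat is exchanged and no work is done, so the ideal-gas temperature stays constant.
Entropy is a state function; using a reversible isothermal path, ΔS_gas = nR ln(V₂/V₁) = 1.06 × 8.314 × ln(47.7/8.32) = 15.4 J/K.
The insulated surroundings exchange no heat, so ΔS_surr = 0 and ΔS_universe = ΔS_gas.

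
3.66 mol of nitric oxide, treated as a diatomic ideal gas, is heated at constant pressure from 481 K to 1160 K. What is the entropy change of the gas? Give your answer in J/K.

ΔS = 93.8 J/K

At constant pressure, ΔS = nC_p ln(T₂/T₁) with C_p = 7R/2 = 29.1 J mol⁻¹ K⁻¹.
ΔS = 3.66 × 29.1 × ln(1160/481) = 93.8 J/K.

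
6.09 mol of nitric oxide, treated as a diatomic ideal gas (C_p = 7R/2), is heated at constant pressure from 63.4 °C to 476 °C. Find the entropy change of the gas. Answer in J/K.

ΔS = 142 J/K

In kelvin: T₁ = 336.55 K, T₂ = 749.15 K. At constant pressure, ΔS = nC_p ln(T₂/T₁) with C_p = 7R/2 = 29.1 J mol⁻¹ K⁻¹.
ΔS = 6.09 × 29.1 × ln(749.15/336.55) = 142 J/K.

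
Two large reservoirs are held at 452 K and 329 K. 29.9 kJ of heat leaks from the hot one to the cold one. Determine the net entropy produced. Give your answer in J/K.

ΔS_hot = −Q/T_H = −29900/452 = -66.15 J/K and ΔS_cold = +Q/T_C = 29900/329 = 90.88 J/K.
ΔS_total = -66.15 + 90.88 = 24.7 J/K, positive as the second law requires.

ΔS_total = 24.7 J/K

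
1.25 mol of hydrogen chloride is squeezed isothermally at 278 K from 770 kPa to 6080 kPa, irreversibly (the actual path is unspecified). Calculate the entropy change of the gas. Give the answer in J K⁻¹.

ΔS_gas = -21.5 J/K

Entropy is a state function, so ΔS_gas depends only on the end states.
For an isothermal ideal gas ΔS_gas = nR ln(P₁/P₂) = 1.25 × 8.314 × ln(770/6080) = -21.5 J/K.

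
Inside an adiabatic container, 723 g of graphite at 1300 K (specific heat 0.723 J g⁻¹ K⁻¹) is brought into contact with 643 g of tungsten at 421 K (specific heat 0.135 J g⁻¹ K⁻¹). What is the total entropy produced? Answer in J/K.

Energy balance: T_f = (m₁c₁T₁ + m₂c₂T₂)/(m₁c₁ + m₂c₂) = 1174.8 K.
ΔS₁ = m₁c₁ ln(T_f/T₁) = 522.729 × ln(1174.8/1300) = -52.926 J/K.
ΔS₂ = m₂c₂ ln(T_f/T₂) = 86.805 × ln(1174.8/421) = 89.083 J/K.
ΔS_total = -52.926 + 89.083 = 36.2 J/K.

ΔS_total = 36.2 J/K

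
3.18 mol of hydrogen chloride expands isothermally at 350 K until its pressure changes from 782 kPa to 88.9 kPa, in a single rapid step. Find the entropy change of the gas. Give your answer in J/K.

Entropy is a state function, so ΔS_gas depends only on the end states.
For an isothermal ideal gas ΔS_gas = nR ln(P₁/P₂) = 3.18 × 8.314 × ln(782/88.9) = 57.5 J/K.

ΔS_gas = 57.5 J/K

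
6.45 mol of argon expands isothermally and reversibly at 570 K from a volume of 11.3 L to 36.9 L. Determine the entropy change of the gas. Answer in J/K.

ΔS_gas = 63.5 J/K

For an isothermal ideal gas ΔS_gas = nR ln(V₂/V₁) = 6.45 × 8.314 × ln(36.9/11.3) = 63.5 J/K.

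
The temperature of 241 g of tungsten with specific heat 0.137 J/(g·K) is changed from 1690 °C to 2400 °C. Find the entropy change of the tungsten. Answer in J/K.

In kelvin: T₁ = 1963.15 K, T₂ = 2673.15 K. ΔS = ∫dQ_rev/T = m c ln(T₂/T₁) = 241 × 0.137 × ln(2673.15/1963.15) = 10.2 J/K.

ΔS = 10.2 J/K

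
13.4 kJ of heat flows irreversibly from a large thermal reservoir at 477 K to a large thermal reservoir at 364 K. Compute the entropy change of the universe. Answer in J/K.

ΔS_hot = −Q/T_H = −13400/477 = -28.09 J/K and ΔS_cold = +Q/T_C = 13400/364 = 36.81 J/K.
ΔS_total = -28.09 + 36.81 = 8.72 J/K, positive as the second law requires.

ΔS_total = 8.72 J/K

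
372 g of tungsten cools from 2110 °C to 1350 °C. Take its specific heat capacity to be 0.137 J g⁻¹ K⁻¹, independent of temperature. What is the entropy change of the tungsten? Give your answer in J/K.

ΔS = -19.6 J/K

In kelvin: T₁ = 2383.15 K, T₂ = 1623.15 K. ΔS = ∫dQ_rev/T = m c ln(T₂/T₁) = 372 × 0.137 × ln(1623.15/2383.15) = -19.6 J/K.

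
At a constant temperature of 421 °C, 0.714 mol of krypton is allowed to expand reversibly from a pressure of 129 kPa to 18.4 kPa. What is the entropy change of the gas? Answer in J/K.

ΔS_gas = 11.6 J/K

For an isothermal ideal gas ΔS_gas = nR ln(P₁/P₂) = 0.714 × 8.314 × ln(129/18.4) = 11.6 J/K.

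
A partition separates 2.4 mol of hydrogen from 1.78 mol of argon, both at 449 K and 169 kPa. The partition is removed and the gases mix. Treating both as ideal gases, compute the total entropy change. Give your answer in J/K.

ΔS_mix = 23.7 J/K

Mole fractions: x_A = 2.4/4.18 = 0.574, x_B = 0.426.
ΔS_mix = −R(n_A ln x_A + n_B ln x_B) = −8.314 × (2.4 ln 0.574 + 1.78 ln 0.426) = 23.7 J/K.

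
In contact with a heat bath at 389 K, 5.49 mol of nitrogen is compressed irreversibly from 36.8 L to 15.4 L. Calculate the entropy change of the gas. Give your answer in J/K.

Entropy is a state function, so ΔS_gas depends only on the end states.
For an isothermal ideal gas ΔS_gas = nR ln(V₂/V₁) = 5.49 × 8.314 × ln(15.4/36.8) = -39.8 J/K.

ΔS_gas = -39.8 J/K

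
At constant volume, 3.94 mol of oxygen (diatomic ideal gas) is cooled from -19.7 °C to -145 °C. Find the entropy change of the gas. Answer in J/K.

ΔS = -55.8 J/K

In kelvin: T₁ = 253.45 K, T₂ = 128.15 K. At constant volume, ΔS = nC_V ln(T₂/T₁) with C_V = 5R/2 = 20.79 J mol⁻¹ K⁻¹.
ΔS = 3.94 × 20.79 × ln(128.15/253.45) = -55.8 J/K.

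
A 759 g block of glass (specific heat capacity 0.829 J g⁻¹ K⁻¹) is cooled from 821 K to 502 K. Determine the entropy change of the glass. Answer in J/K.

ΔS = -310 J/K

ΔS = ∫dQ_rev/T = m c ln(T₂/T₁) = 759 × 0.829 × ln(502/821) = -310 J/K.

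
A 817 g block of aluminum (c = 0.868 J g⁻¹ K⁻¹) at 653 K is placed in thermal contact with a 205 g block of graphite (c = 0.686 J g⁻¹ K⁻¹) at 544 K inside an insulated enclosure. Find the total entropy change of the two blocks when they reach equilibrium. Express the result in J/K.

Energy balance: T_f = (m₁c₁T₁ + m₂c₂T₂)/(m₁c₁ + m₂c₂) = 634.96 K.
ΔS₁ = m₁c₁ ln(T_f/T₁) = 709.156 × ln(634.96/653) = -19.865 J/K.
ΔS₂ = m₂c₂ ln(T_f/T₂) = 140.63 × ln(634.96/544) = 21.744 J/K.
ΔS_total = -19.865 + 21.744 = 1.88 J/K.

ΔS_total = 1.88 J/K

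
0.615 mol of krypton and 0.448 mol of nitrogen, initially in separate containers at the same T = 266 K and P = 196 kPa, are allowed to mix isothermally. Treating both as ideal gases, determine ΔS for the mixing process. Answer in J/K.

Mole fractions: x_A = 0.615/1.06 = 0.579, x_B = 0.421.
ΔS_mix = −R(n_A ln x_A + n_B ln x_B) = −8.314 × (0.615 ln 0.579 + 0.448 ln 0.421) = 6.02 J/K.

ΔS_mix = 6.02 J/K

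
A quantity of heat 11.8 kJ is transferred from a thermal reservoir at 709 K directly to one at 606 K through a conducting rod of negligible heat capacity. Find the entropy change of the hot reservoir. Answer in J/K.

ΔS_hot = -16.6 J/K

The hot reservoir loses heat Q, so ΔS_hot = −Q/T_H = −11800/709 = -16.6 J/K.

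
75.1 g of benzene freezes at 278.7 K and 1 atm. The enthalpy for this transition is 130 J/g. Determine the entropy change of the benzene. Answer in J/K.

ΔS = -35 J/K

Heat released by the substance: Q = −mL = −75.1 × 130 = −9763 J.
At constant T, ΔS = Q_rev/T = −9763 / 278.7 = -35 J/K.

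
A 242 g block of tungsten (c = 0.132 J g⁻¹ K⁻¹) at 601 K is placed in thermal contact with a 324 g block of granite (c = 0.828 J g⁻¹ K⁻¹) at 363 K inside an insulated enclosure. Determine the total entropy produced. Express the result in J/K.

Energy balance: T_f = (m₁c₁T₁ + m₂c₂T₂)/(m₁c₁ + m₂c₂) = 388.32 K.
ΔS₁ = m₁c₁ ln(T_f/T₁) = 31.944 × ln(388.32/601) = -13.95 J/K.
ΔS₂ = m₂c₂ ln(T_f/T₂) = 268.272 × ln(388.32/363) = 18.09 J/K.
ΔS_total = -13.95 + 18.09 = 4.14 J/K.

ΔS_total = 4.14 J/K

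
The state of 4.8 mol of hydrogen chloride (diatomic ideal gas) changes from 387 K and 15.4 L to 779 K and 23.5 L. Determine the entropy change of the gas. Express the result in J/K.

ΔS = 86.7 J/K

Entropy is a state function: ΔS = nC_V ln(T₂/T₁) + nR ln(V₂/V₁), with C_V = 5R/2 = 20.79 J mol⁻¹ K⁻¹ for a diatomic ideal gas.
ΔS = 4.8 × [20.79 × ln(779/387) + 8.314 × ln(23.5/15.4)] = 86.7 J/K.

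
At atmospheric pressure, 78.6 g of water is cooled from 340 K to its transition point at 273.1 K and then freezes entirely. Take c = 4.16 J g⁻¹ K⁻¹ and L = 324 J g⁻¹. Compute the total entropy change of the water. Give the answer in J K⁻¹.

Cooling step: ΔS₁ = m c ln(T_tr/T_i) = 78.6 × 4.16 × ln(273.1/340) = -71.64 J/K.
Phase change: ΔS₂ = −mL/T_tr = −78.6 × 324 / 273.1 = -93.25 J/K.
ΔS_total = (-71.64) + (-93.25) = -165 J/K.

ΔS = -165 J/K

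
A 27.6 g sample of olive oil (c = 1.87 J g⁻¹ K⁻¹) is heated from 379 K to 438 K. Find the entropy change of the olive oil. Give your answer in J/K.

ΔS = ∫dQ_rev/T = m c ln(T₂/T₁) = 27.6 × 1.87 × ln(438/379) = 7.47 J/K.

ΔS = 7.47 J/K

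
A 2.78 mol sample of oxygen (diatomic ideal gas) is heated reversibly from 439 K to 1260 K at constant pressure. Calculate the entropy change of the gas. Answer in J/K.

ΔS = 85.3 J/K

At constant pressure, ΔS = nC_p ln(T₂/T₁) with C_p = 7R/2 = 29.1 J mol⁻¹ K⁻¹.
ΔS = 2.78 × 29.1 × ln(1260/439) = 85.3 J/K.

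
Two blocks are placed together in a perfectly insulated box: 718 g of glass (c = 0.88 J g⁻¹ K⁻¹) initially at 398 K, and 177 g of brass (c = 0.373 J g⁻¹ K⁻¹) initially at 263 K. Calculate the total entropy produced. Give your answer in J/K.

ΔS_total = 4.59 J/K

Energy balance: T_f = (m₁c₁T₁ + m₂c₂T₂)/(m₁c₁ + m₂c₂) = 385.23 K.
ΔS₁ = m₁c₁ ln(T_f/T₁) = 631.84 × ln(385.23/398) = -20.61 J/K.
ΔS₂ = m₂c₂ ln(T_f/T₂) = 66.021 × ln(385.23/263) = 25.2 J/K.
ΔS_total = -20.61 + 25.2 = 4.59 J/K.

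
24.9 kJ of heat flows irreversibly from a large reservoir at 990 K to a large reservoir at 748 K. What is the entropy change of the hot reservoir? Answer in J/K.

The hot reservoir loses heat Q, so ΔS_hot = −Q/T_H = −24900/990 = -25.2 J/K.

ΔS_hot = -25.2 J/K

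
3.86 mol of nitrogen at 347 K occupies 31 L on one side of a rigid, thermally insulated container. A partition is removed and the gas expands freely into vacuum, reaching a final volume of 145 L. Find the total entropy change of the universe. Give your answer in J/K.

ΔS_universe = 49.5 J/K

No heat is exchanged and no work is done, so the ideal-gas temperature stays constant.
Entropy is a state function; using a reversible isothermal path, ΔS_gas = nR ln(V₂/V₁) = 3.86 × 8.314 × ln(145/31) = 49.5 J/K.
The insulated surroundings exchange no heat, so ΔS_surr = 0 and ΔS_universe = ΔS_gas.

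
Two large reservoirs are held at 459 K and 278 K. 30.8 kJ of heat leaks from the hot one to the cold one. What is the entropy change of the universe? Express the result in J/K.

ΔS_total = 43.7 J/K

ΔS_hot = −Q/T_H = −30800/459 = -67.1 J/K and ΔS_cold = +Q/T_C = 30800/278 = 110.8 J/K.
ΔS_total = -67.1 + 110.8 = 43.7 J/K, positive as the second law requires.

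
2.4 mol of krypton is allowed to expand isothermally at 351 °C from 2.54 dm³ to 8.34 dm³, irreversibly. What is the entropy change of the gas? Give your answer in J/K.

Entropy is a state function, so ΔS_gas depends only on the end states.
For an isothermal ideal gas ΔS_gas = nR ln(V₂/V₁) = 2.4 × 8.314 × ln(8.34/2.54) = 23.7 J/K.

ΔS_gas = 23.7 J/K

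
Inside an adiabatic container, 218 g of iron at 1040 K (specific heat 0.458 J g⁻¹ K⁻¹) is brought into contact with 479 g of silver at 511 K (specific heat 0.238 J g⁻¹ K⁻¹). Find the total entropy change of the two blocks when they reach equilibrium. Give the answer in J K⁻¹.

Energy balance: T_f = (m₁c₁T₁ + m₂c₂T₂)/(m₁c₁ + m₂c₂) = 757.99 K.
ΔS₁ = m₁c₁ ln(T_f/T₁) = 99.844 × ln(757.99/1040) = -31.58 J/K.
ΔS₂ = m₂c₂ ln(T_f/T₂) = 114.002 × ln(757.99/511) = 44.95 J/K.
ΔS_total = -31.58 + 44.95 = 13.4 J/K.

ΔS_total = 13.4 J/K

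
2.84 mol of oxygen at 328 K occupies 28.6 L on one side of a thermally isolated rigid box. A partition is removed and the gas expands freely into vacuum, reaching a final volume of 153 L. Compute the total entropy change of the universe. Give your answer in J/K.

No heat is exchanged and no work is done, so the ideal-gas temperature stays constant.
Entropy is a state function; using a reversible isothermal path, ΔS_gas = nR ln(V₂/V₁) = 2.84 × 8.314 × ln(153/28.6) = 39.6 J/K.
The insulated surroundings exchange no heat, so ΔS_surr = 0 and ΔS_universe = ΔS_gas.

ΔS_universe = 39.6 J/K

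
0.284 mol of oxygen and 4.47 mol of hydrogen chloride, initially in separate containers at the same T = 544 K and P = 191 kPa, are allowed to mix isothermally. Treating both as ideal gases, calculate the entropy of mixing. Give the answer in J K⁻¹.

ΔS_mix = 8.94 J/K

Mole fractions: x_A = 0.284/4.75 = 0.0597, x_B = 0.94.
ΔS_mix = −R(n_A ln x_A + n_B ln x_B) = −8.314 × (0.284 ln 0.0597 + 4.47 ln 0.94) = 8.94 J/K.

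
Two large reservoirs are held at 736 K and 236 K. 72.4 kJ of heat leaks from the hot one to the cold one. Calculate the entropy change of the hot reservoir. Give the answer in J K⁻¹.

ΔS_hot = -98.4 J/K

The hot reservoir loses heat Q, so ΔS_hot = −Q/T_H = −72400/736 = -98.4 J/K.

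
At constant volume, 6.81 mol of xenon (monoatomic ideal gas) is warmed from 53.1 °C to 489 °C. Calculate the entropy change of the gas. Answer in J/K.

ΔS = 72.1 J/K

In kelvin: T₁ = 326.25 K, T₂ = 762.15 K. At constant volume, ΔS = nC_V ln(T₂/T₁) with C_V = 3R/2 = 12.47 J mol⁻¹ K⁻¹.
ΔS = 6.81 × 12.47 × ln(762.15/326.25) = 72.1 J/K.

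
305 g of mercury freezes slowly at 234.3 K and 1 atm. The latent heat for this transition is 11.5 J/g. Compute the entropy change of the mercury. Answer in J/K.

ΔS = -15 J/K

Heat released by the substance: Q = −mL = −305 × 11.5 = −3507.5 J.
At constant T, ΔS = Q_rev/T = −3507.5 / 234.3 = -15 J/K.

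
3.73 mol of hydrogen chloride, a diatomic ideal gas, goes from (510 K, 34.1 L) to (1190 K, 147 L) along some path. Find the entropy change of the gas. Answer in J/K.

Entropy is a state function: ΔS = nC_V ln(T₂/T₁) + nR ln(V₂/V₁), with C_V = 5R/2 = 20.79 J mol⁻¹ K⁻¹ for a diatomic ideal gas.
ΔS = 3.73 × [20.79 × ln(1190/510) + 8.314 × ln(147/34.1)] = 111 J/K.

ΔS = 111 J/K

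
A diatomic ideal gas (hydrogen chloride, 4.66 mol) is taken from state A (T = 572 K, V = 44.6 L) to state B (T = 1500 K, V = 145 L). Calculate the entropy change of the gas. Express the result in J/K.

Entropy is a state function: ΔS = nC_V ln(T₂/T₁) + nR ln(V₂/V₁), with C_V = 5R/2 = 20.79 J mol⁻¹ K⁻¹ for a diatomic ideal gas.
ΔS = 4.66 × [20.79 × ln(1500/572) + 8.314 × ln(145/44.6)] = 139 J/K.

ΔS = 139 J/K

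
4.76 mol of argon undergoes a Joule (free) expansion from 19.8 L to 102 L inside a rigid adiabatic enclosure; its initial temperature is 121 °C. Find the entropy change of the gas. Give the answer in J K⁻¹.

ΔS_gas = 64.9 J/K

For an ideal gas in free expansion Q = 0 and W = 0, so T is unchanged.
Entropy is a state function; using a reversible isothermal path, ΔS_gas = nR ln(V₂/V₁) = 4.76 × 8.314 × ln(102/19.8) = 64.9 J/K.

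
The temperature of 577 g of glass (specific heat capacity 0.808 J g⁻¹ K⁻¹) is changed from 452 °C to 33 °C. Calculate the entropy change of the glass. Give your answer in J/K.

ΔS = -402 J/K

In kelvin: T₁ = 725.15 K, T₂ = 306.15 K. ΔS = ∫dQ_rev/T = m c ln(T₂/T₁) = 577 × 0.808 × ln(306.15/725.15) = -402 J/K.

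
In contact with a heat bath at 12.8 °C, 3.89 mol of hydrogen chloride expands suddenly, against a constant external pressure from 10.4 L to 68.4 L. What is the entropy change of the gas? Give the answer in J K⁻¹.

Entropy is a state function, so ΔS_gas depends only on the end states.
For an isothermal ideal gas ΔS_gas = nR ln(V₂/V₁) = 3.89 × 8.314 × ln(68.4/10.4) = 60.9 J/K.

ΔS_gas = 60.9 J/K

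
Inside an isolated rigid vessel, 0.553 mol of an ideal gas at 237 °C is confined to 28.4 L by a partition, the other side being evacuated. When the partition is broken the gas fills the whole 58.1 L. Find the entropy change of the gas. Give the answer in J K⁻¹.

For an ideal gas in free expansion Q = 0 and W = 0, so T is unchanged.
Entropy is a state function; using a reversible isothermal path, ΔS_gas = nR ln(V₂/V₁) = 0.553 × 8.314 × ln(58.1/28.4) = 3.29 J/K.

ΔS_gas = 3.29 J/K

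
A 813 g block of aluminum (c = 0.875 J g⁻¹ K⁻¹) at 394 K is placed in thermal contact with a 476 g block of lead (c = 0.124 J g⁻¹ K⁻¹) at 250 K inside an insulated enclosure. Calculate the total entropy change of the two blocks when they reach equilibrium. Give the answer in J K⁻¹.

Energy balance: T_f = (m₁c₁T₁ + m₂c₂T₂)/(m₁c₁ + m₂c₂) = 382.97 K.
ΔS₁ = m₁c₁ ln(T_f/T₁) = 711.375 × ln(382.97/394) = -20.2 J/K.
ΔS₂ = m₂c₂ ln(T_f/T₂) = 59.024 × ln(382.97/250) = 25.17 J/K.
ΔS_total = -20.2 + 25.17 = 4.97 J/K.

ΔS_total = 4.97 J/K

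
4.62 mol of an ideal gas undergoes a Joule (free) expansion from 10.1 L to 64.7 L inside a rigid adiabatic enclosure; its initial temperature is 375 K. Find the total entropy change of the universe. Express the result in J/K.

ΔS_universe = 71.3 J/K

No heat is exchanged and no work is done, so the ideal-gas temperature stays constant.
Entropy is a state function; using a reversible isothermal path, ΔS_gas = nR ln(V₂/V₁) = 4.62 × 8.314 × ln(64.7/10.1) = 71.3 J/K.
The insulated surroundings exchange no heat, so ΔS_surr = 0 and ΔS_universe = ΔS_gas.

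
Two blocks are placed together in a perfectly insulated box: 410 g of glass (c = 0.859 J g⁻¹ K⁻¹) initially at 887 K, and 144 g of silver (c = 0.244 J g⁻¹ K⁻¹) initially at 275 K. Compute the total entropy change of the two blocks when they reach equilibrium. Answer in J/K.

Energy balance: T_f = (m₁c₁T₁ + m₂c₂T₂)/(m₁c₁ + m₂c₂) = 831.48 K.
ΔS₁ = m₁c₁ ln(T_f/T₁) = 352.19 × ln(831.48/887) = -22.76 J/K.
ΔS₂ = m₂c₂ ln(T_f/T₂) = 35.136 × ln(831.48/275) = 38.88 J/K.
ΔS_total = -22.76 + 38.88 = 16.1 J/K.

ΔS_total = 16.1 J/K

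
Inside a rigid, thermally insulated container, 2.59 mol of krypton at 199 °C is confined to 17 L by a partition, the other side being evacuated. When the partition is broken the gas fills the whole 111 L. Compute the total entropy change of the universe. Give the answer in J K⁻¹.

For an ideal gas in free expansion Q = 0 and W = 0, so T is unchanged.
Entropy is a state function; using a reversible isothermal path, ΔS_gas = nR ln(V₂/V₁) = 2.59 × 8.314 × ln(111/17) = 40.4 J/K.
The insulated surroundings exchange no heat, so ΔS_surr = 0 and ΔS_universe = ΔS_gas.

ΔS_universe = 40.4 J/K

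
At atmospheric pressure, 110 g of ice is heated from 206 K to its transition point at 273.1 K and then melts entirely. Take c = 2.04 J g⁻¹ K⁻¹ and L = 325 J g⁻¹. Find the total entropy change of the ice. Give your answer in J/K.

Warming step: ΔS₁ = m c ln(T_tr/T_i) = 110 × 2.04 × ln(273.1/206) = 63.27 J/K.
Phase change: ΔS₂ = +mL/T_tr = 110 × 325 / 273.1 = 130.9 J/K.
ΔS_total = (63.27) + (130.9) = 194 J/K.

ΔS = 194 J/K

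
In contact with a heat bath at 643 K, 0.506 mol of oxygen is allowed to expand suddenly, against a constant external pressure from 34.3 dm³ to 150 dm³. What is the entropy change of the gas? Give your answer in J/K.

ΔS_gas = 6.21 J/K

Entropy is a state function, so ΔS_gas depends only on the end states.
For an isothermal ideal gas ΔS_gas = nR ln(V₂/V₁) = 0.506 × 8.314 × ln(150/34.3) = 6.21 J/K.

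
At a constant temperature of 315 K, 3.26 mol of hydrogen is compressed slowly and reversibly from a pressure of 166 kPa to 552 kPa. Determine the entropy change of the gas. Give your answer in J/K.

For an isothermal ideal gas ΔS_gas = nR ln(P₁/P₂) = 3.26 × 8.314 × ln(166/552) = -32.6 J/K.

ΔS_gas = -32.6 J/K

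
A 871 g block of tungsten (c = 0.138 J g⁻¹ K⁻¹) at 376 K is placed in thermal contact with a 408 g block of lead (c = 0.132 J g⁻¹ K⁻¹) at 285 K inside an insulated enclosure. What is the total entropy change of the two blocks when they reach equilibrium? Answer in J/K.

Energy balance: T_f = (m₁c₁T₁ + m₂c₂T₂)/(m₁c₁ + m₂c₂) = 347.84 K.
ΔS₁ = m₁c₁ ln(T_f/T₁) = 120.198 × ln(347.84/376) = -9.35608 J/K.
ΔS₂ = m₂c₂ ln(T_f/T₂) = 53.856 × ln(347.84/285) = 10.7314 J/K.
ΔS_total = -9.35608 + 10.7314 = 1.38 J/K.

ΔS_total = 1.38 J/K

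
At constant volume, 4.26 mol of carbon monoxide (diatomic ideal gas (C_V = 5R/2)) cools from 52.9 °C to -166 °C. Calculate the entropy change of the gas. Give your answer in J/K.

ΔS = -98.5 J/K

In kelvin: T₁ = 326.05 K, T₂ = 107.15 K. At constant volume, ΔS = nC_V ln(T₂/T₁) with C_V = 5R/2 = 20.79 J mol⁻¹ K⁻¹.
ΔS = 4.26 × 20.79 × ln(107.15/326.05) = -98.5 J/K.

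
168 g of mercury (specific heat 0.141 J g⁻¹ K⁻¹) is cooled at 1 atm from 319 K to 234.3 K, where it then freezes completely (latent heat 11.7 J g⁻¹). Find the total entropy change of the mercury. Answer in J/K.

ΔS = -15.7 J/K

Cooling step: ΔS₁ = m c ln(T_tr/T_i) = 168 × 0.141 × ln(234.3/319) = -7.31 J/K.
Phase change: ΔS₂ = −mL/T_tr = −168 × 11.7 / 234.3 = -8.389 J/K.
ΔS_total = (-7.31) + (-8.389) = -15.7 J/K.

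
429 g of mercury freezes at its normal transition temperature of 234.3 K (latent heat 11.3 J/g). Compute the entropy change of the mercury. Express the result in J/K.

Heat released by the substance: Q = −mL = −429 × 11.3 = −4847.7 J.
At constant T, ΔS = Q_rev/T = −4847.7 / 234.3 = -20.7 J/K.

ΔS = -20.7 J/K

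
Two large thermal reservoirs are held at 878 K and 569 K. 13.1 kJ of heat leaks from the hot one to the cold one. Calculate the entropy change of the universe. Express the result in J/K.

ΔS_total = 8.1 J/K

ΔS_hot = −Q/T_H = −13100/878 = -14.92 J/K and ΔS_cold = +Q/T_C = 13100/569 = 23.02 J/K.
ΔS_total = -14.92 + 23.02 = 8.1 J/K, positive as the second law requires.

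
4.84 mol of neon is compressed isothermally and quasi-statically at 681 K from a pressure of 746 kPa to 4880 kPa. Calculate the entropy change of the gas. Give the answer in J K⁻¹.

For an isothermal ideal gas ΔS_gas = nR ln(P₁/P₂) = 4.84 × 8.314 × ln(746/4880) = -75.6 J/K.

ΔS_gas = -75.6 J/K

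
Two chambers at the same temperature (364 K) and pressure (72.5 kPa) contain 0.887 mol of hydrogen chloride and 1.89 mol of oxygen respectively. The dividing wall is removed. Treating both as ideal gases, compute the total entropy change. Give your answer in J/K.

Mole fractions: x_A = 0.887/2.78 = 0.319, x_B = 0.681.
ΔS_mix = −R(n_A ln x_A + n_B ln x_B) = −8.314 × (0.887 ln 0.319 + 1.89 ln 0.681) = 14.5 J/K.

ΔS_mix = 14.5 J/K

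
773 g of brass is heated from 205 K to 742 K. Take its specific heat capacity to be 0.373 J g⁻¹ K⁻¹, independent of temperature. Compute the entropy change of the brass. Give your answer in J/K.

ΔS = ∫dQ_rev/T = m c ln(T₂/T₁) = 773 × 0.373 × ln(742/205) = 371 J/K.

ΔS = 371 J/K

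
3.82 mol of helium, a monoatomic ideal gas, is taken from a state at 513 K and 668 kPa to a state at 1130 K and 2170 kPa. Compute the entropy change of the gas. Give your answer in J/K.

ΔS = 25.3 J/K

ΔS = nC_p ln(T₂/T₁) − nR ln(P₂/P₁), with C_p = 5R/2 = 20.79 J mol⁻¹ K⁻¹ for a monoatomic ideal gas.
ΔS = 3.82 × [20.79 × ln(1130/513) − 8.314 × ln(2170/668)] = 25.3 J/K.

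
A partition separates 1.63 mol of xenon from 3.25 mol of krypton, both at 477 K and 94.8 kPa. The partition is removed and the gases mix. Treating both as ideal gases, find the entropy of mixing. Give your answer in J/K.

ΔS_mix = 25.8 J/K

Mole fractions: x_A = 1.63/4.88 = 0.334, x_B = 0.666.
ΔS_mix = −R(n_A ln x_A + n_B ln x_B) = −8.314 × (1.63 ln 0.334 + 3.25 ln 0.666) = 25.8 J/K.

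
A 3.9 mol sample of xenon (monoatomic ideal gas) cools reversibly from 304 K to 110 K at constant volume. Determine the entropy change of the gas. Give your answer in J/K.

ΔS = -49.4 J/K

At constant volume, ΔS = nC_V ln(T₂/T₁) with C_V = 3R/2 = 12.47 J mol⁻¹ K⁻¹.
ΔS = 3.9 × 12.47 × ln(110/304) = -49.4 J/K.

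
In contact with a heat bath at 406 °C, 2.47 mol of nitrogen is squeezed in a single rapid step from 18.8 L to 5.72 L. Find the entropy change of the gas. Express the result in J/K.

ΔS_gas = -24.4 J/K

Entropy is a state function, so ΔS_gas depends only on the end states.
For an isothermal ideal gas ΔS_gas = nR ln(V₂/V₁) = 2.47 × 8.314 × ln(5.72/18.8) = -24.4 J/K.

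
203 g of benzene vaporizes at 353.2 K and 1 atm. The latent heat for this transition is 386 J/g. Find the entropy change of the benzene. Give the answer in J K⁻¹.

ΔS = 222 J/K

Heat absorbed by the substance: Q = mL = 203 × 386 = 78358 J.
At constant T, ΔS = Q_rev/T = 78358 / 353.2 = 222 J/K.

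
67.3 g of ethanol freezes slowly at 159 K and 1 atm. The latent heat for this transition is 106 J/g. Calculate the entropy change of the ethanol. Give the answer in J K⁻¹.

ΔS = -44.9 J/K

Heat released by the substance: Q = −mL = −67.3 × 106 = −7133.8 J.
At constant T, ΔS = Q_rev/T = −7133.8 / 159 = -44.9 J/K.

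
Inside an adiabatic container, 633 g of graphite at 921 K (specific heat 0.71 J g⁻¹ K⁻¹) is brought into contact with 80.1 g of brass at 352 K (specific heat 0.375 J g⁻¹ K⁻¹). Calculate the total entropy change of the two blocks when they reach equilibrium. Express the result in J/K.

Energy balance: T_f = (m₁c₁T₁ + m₂c₂T₂)/(m₁c₁ + m₂c₂) = 885.35 K.
ΔS₁ = m₁c₁ ln(T_f/T₁) = 449.43 × ln(885.35/921) = -17.74 J/K.
ΔS₂ = m₂c₂ ln(T_f/T₂) = 30.0375 × ln(885.35/352) = 27.705 J/K.
ΔS_total = -17.74 + 27.705 = 9.96 J/K.

ΔS_total = 9.96 J/K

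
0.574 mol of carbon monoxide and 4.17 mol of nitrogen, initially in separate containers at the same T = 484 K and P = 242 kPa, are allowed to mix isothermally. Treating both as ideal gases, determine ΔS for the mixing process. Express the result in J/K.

ΔS_mix = 14.6 J/K

Mole fractions: x_A = 0.574/4.74 = 0.121, x_B = 0.879.
ΔS_mix = −R(n_A ln x_A + n_B ln x_B) = −8.314 × (0.574 ln 0.121 + 4.17 ln 0.879) = 14.6 J/K.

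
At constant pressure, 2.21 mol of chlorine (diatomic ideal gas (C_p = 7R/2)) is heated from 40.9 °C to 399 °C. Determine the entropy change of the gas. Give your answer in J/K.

In kelvin: T₁ = 314.05 K, T₂ = 672.15 K. At constant pressure, ΔS = nC_p ln(T₂/T₁) with C_p = 7R/2 = 29.1 J mol⁻¹ K⁻¹.
ΔS = 2.21 × 29.1 × ln(672.15/314.05) = 48.9 J/K.

ΔS = 48.9 J/K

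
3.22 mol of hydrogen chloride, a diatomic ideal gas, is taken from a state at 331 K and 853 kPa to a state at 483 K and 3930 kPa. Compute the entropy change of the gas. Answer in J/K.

ΔS = -5.49 J/K

ΔS = nC_p ln(T₂/T₁) − nR ln(P₂/P₁), with C_p = 7R/2 = 29.1 J mol⁻¹ K⁻¹ for a diatomic ideal gas.
ΔS = 3.22 × [29.1 × ln(483/331) − 8.314 × ln(3930/853)] = -5.49 J/K.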